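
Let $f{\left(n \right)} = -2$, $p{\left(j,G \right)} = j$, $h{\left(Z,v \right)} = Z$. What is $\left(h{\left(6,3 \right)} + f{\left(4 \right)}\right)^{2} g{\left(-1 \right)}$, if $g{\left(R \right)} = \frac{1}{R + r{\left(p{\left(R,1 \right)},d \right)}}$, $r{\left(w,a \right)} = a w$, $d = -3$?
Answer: $8$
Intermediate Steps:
$g{\left(R \right)} = - \frac{1}{2 R}$ ($g{\left(R \right)} = \frac{1}{R - 3 R} = \frac{1}{\left(-2\right) R} = - \frac{1}{2 R}$)
$\left(h{\left(6,3 \right)} + f{\left(4 \right)}\right)^{2} g{\left(-1 \right)} = \left(6 - 2\right)^{2} \left(- \frac{1}{2 \left(-1\right)}\right) = 4^{2} \left(\left(- \frac{1}{2}\right) \left(-1\right)\right) = 16 \cdot \frac{1}{2} = 8$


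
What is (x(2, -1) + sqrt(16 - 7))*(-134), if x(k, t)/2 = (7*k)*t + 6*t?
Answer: 4958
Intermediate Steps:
x(k, t) = 12*t + 14*k*t (x(k, t) = 2*((7*k)*t + 6*t) = 2*(7*k*t + 6*t) = 2*(6*t + 7*k*t) = 12*t + 14*k*t)
(x(2, -1) + sqrt(16 - 7))*(-134) = (2*(-1)*(6 + 7*2) + sqrt(16 - 7))*(-134) = (2*(-1)*(6 + 14) + sqrt(9))*(-134) = (2*(-1)*20 + 3)*(-134) = (-40 + 3)*(-134) = -37*(-134) = 4958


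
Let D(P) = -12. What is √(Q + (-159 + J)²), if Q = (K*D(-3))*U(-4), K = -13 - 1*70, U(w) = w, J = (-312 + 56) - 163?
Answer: 10*√3301 ≈ 574.54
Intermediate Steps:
J = -419 (J = -256 - 163 = -419)
K = -83 (K = -13 - 70 = -83)
Q = -3984 (Q = -83*(-12)*(-4) = 996*(-4) = -3984)
√(Q + (-159 + J)²) = √(-3984 + (-159 - 419)²) = √(-3984 + (-578)²) = √(-3984 + 334084) = √330100 = 10*√3301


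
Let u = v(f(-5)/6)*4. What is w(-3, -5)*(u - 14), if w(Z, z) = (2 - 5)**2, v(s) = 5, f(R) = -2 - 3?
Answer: 54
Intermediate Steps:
f(R) = -5
w(Z, z) = 9 (w(Z, z) = (-3)**2 = 9)
u = 20 (u = 5*4 = 20)
w(-3, -5)*(u - 14) = 9*(20 - 14) = 9*6 = 54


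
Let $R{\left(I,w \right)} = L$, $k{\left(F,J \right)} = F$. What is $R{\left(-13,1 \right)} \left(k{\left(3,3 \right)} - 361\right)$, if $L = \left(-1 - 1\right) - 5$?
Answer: $2506$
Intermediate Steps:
$L = -7$ ($L = -2 - 5 = -7$)
$R{\left(I,w \right)} = -7$
$R{\left(-13,1 \right)} \left(k{\left(3,3 \right)} - 361\right) = - 7 \left(3 - 361\right) = \left(-7\right) \left(-358\right) = 2506$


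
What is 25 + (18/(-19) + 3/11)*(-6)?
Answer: 6071/209 ≈ 29.048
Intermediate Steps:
25 + (18/(-19) + 3/11)*(-6) = 25 + (18*(-1/19) + 3*(1/11))*(-6) = 25 + (-18/19 + 3/11)*(-6) = 25 - 141/209*(-6) = 25 + 846/209 = 6071/209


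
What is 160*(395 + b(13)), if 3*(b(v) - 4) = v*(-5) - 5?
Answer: 180320/3 ≈ 60107.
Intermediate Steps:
b(v) = 7/3 - 5*v/3 (b(v) = 4 + (v*(-5) - 5)/3 = 4 + (-5*v - 5)/3 = 4 + (-5 - 5*v)/3 = 4 + (-5/3 - 5*v/3) = 7/3 - 5*v/3)
160*(395 + b(13)) = 160*(395 + (7/3 - 5/3*13)) = 160*(395 + (7/3 - 65/3)) = 160*(395 - 58/3) = 160*(1127/3) = 180320/3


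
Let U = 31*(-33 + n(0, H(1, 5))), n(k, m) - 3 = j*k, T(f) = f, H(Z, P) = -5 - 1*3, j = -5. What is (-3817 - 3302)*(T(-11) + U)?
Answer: 6698979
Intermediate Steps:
H(Z, P) = -8 (H(Z, P) = -5 - 3 = -8)
n(k, m) = 3 - 5*k
U = -930 (U = 31*(-33 + (3 - 5*0)) = 31*(-33 + (3 + 0)) = 31*(-33 + 3) = 31*(-30) = -930)
(-3817 - 3302)*(T(-11) + U) = (-3817 - 3302)*(-11 - 930) = -7119*(-941) = 6698979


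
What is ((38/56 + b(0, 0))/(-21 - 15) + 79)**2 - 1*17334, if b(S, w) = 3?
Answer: -11287591535/1016064 ≈ -11109.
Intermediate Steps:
((38/56 + b(0, 0))/(-21 - 15) + 79)**2 - 1*17334 = ((38/56 + 3)/(-21 - 15) + 79)**2 - 1*17334 = ((38*(1/56) + 3)/(-36) + 79)**2 - 17334 = ((19/28 + 3)*(-1/36) + 79)**2 - 17334 = ((103/28)*(-1/36) + 79)**2 - 17334 = (-103/1008 + 79)**2 - 17334 = (79529/1008)**2 - 17334 = 6324861841/1016064 - 17334 = -11287591535/1016064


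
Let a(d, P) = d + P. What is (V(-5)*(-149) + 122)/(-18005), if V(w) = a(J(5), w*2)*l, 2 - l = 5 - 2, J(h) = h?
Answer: 623/18005 ≈ 0.034602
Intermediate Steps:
a(d, P) = P + d
l = -1 (l = 2 - (5 - 2) = 2 - 1*3 = 2 - 3 = -1)
V(w) = -5 - 2*w (V(w) = (w*2 + 5)*(-1) = (2*w + 5)*(-1) = (5 + 2*w)*(-1) = -5 - 2*w)
(V(-5)*(-149) + 122)/(-18005) = ((-5 - 2*(-5))*(-149) + 122)/(-18005) = ((-5 + 10)*(-149) + 122)*(-1/18005) = (5*(-149) + 122)*(-1/18005) = (-745 + 122)*(-1/18005) = -623*(-1/18005) = 623/18005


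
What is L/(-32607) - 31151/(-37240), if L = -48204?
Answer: 312317513/134920520 ≈ 2.3148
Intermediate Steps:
L/(-32607) - 31151/(-37240) = -48204/(-32607) - 31151/(-37240) = -48204*(-1/32607) - 31151*(-1/37240) = 5356/3623 + 31151/37240 = 312317513/134920520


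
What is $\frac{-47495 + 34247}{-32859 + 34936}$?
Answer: $- \frac{13248}{2077} \approx -6.3784$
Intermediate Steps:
$\frac{-47495 + 34247}{-32859 + 34936} = - \frac{13248}{2077}$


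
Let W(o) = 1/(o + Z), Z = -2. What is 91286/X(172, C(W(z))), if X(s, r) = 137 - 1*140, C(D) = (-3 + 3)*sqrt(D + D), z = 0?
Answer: -91286/3 ≈ -30429.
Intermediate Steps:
W(o) = 1/(-2 + o) (W(o) = 1/(o - 2) = 1/(-2 + o))
C(D) = 0 (C(D) = 0*sqrt(2*D) = 0*(sqrt(2)*sqrt(D)) = 0)
X(s, r) = -3 (X(s, r) = 137 - 140 = -3)
91286/X(172, C(W(z))) = 91286/(-3) = 91286*(-1/3) = -91286/3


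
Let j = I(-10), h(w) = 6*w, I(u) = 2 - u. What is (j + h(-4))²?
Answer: 144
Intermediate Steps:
j = 12 (j = 2 - 1*(-10) = 2 + 10 = 12)
(j + h(-4))² = (12 + 6*(-4))² = (12 - 24)² = (-12)² = 144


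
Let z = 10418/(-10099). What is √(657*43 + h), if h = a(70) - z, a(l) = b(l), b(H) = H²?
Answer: 3*√375685456037/10099 ≈ 182.08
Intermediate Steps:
z = -10418/10099 (z = 10418*(-1/10099) = -10418/10099 ≈ -1.0316)
a(l) = l²
h = 49495518/10099 (h = 70² - 1*(-10418/10099) = 4900 + 10418/10099 = 49495518/10099 ≈ 4901.0)
√(657*43 + h) = √(657*43 + 49495518/10099) = √(28251 + 49495518/10099) = √(334802367/10099) = 3*√375685456037/10099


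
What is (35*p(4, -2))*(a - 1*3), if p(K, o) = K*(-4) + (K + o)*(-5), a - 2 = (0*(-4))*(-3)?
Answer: 910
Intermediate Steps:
a = 2 (a = 2 + (0*(-4))*(-3) = 2 + 0*(-3) = 2 + 0 = 2)
p(K, o) = -9*K - 5*o (p(K, o) = -4*K + (-5*K - 5*o) = -9*K - 5*o)
(35*p(4, -2))*(a - 1*3) = (35*(-9*4 - 5*(-2)))*(2 - 1*3) = (35*(-36 + 10))*(2 - 3) = (35*(-26))*(-1) = -910*(-1) = 910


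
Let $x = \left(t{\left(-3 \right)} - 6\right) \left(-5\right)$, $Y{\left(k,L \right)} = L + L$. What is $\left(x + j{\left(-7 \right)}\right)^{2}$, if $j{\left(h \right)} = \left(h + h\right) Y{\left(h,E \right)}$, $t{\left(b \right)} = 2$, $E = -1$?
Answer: $2304$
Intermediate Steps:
$Y{\left(k,L \right)} = 2 L$
$j{\left(h \right)} = - 4 h$ ($j{\left(h \right)} = \left(h + h\right) 2 \left(-1\right) = 2 h \left(-2\right) = - 4 h$)
$x = 20$ ($x = \left(2 - 6\right) \left(-5\right) = \left(-4\right) \left(-5\right) = 20$)
$\left(x + j{\left(-7 \right)}\right)^{2} = \left(20 - -28\right)^{2} = \left(20 + 28\right)^{2} = 48^{2} = 2304$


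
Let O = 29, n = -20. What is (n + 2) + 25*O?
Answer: 707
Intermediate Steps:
(n + 2) + 25*O = (-20 + 2) + 25*29 = -18 + 725 = 707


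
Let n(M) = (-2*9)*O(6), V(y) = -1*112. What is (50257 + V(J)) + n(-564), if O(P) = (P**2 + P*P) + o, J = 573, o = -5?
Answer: 48939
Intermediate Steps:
O(P) = -5 + 2*P**2 (O(P) = (P**2 + P*P) - 5 = (P**2 + P**2) - 5 = 2*P**2 - 5 = -5 + 2*P**2)
V(y) = -112
n(M) = -1206 (n(M) = (-2*9)*(-5 + 2*6**2) = -18*(-5 + 2*36) = -18*(-5 + 72) = -18*67 = -1206)
(50257 + V(J)) + n(-564) = (50257 - 112) - 1206 = 50145 - 1206 = 48939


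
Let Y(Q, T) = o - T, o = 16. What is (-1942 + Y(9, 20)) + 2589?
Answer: 643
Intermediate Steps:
Y(Q, T) = 16 - T
(-1942 + Y(9, 20)) + 2589 = (-1942 + (16 - 1*20)) + 2589 = (-1942 + (16 - 20)) + 2589 = (-1942 - 4) + 2589 = -1946 + 2589 = 643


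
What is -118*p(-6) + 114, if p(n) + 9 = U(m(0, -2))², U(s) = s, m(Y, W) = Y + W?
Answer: 704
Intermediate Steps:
m(Y, W) = W + Y
p(n) = -5 (p(n) = -9 + (-2 + 0)² = -9 + (-2)² = -9 + 4 = -5)
-118*p(-6) + 114 = -118*(-5) + 114 = 590 + 114 = 704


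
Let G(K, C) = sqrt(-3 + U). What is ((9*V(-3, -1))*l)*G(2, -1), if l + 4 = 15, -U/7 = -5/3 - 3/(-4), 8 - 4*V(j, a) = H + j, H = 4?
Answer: 231*sqrt(123)/8 ≈ 320.24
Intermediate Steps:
V(j, a) = 1 - j/4 (V(j, a) = 2 - (4 + j)/4 = 2 + (-1 - j/4) = 1 - j/4)
U = 77/12 (U = -7*(-5/3 - 3/(-4)) = -7*(-5*1/3 - 3*(-1/4)) = -7*(-5/3 + 3/4) = -7*(-11/12) = 77/12 ≈ 6.4167)
l = 11 (l = -4 + 15 = 11)
G(K, C) = sqrt(123)/6 (G(K, C) = sqrt(-3 + 77/12) = sqrt(41/12) = sqrt(123)/6)
((9*V(-3, -1))*l)*G(2, -1) = ((9*(1 - 1/4*(-3)))*11)*(sqrt(123)/6) = ((9*(1 + 3/4))*11)*(sqrt(123)/6) = ((9*(7/4))*11)*(sqrt(123)/6) = ((63/4)*11)*(sqrt(123)/6) = 693*(sqrt(123)/6)/4 = 231*sqrt(123)/8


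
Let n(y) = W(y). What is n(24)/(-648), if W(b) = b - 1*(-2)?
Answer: -13/324 ≈ -0.040123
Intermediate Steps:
W(b) = 2 + b (W(b) = b + 2 = 2 + b)
n(y) = 2 + y
n(24)/(-648) = (2 + 24)/(-648) = 26*(-1/648) = -13/324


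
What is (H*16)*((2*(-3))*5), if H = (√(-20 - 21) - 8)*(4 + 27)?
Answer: 119040 - 14880*I*√41 ≈ 1.1904e+5 - 95279.0*I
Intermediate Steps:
H = -248 + 31*I*√41 (H = (√(-41) - 8)*31 = (I*√41 - 8)*31 = (-8 + I*√41)*31 = -248 + 31*I*√41 ≈ -248.0 + 198.5*I)
(H*16)*((2*(-3))*5) = ((-248 + 31*I*√41)*16)*((2*(-3))*5) = (-3968 + 496*I*√41)*(-6*5) = (-3968 + 496*I*√41)*(-30) = 119040 - 14880*I*√41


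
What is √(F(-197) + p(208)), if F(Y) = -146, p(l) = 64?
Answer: I*√82 ≈ 9.0554*I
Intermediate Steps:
√(F(-197) + p(208)) = √(-146 + 64) = √(-82) = I*√82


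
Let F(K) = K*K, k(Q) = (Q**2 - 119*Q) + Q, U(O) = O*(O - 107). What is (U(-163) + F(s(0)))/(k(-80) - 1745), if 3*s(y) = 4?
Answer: 396106/126855 ≈ 3.1225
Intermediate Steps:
U(O) = O*(-107 + O)
s(y) = 4/3 (s(y) = (1/3)*4 = 4/3)
k(Q) = Q**2 - 118*Q
F(K) = K**2
(U(-163) + F(s(0)))/(k(-80) - 1745) = (-163*(-107 - 163) + (4/3)**2)/(-80*(-118 - 80) - 1745) = (-163*(-270) + 16/9)/(-80*(-198) - 1745) = (44010 + 16/9)/(15840 - 1745) = (396106/9)/14095 = (396106/9)*(1/14095) = 396106/126855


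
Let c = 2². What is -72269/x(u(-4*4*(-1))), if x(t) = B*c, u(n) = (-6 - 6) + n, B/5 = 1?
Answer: -72269/20 ≈ -3613.4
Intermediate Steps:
B = 5 (B = 5*1 = 5)
u(n) = -12 + n
c = 4
x(t) = 20 (x(t) = 5*4 = 20)
-72269/x(u(-4*4*(-1))) = -72269/20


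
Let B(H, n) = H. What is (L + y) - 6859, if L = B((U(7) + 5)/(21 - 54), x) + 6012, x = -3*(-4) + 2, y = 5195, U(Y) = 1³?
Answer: 47826/11 ≈ 4347.8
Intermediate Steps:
U(Y) = 1
x = 14 (x = 12 + 2 = 14)
L = 66130/11 (L = (1 + 5)/(21 - 54) + 6012 = 6/(-33) + 6012 = 6*(-1/33) + 6012 = -2/11 + 6012 = 66130/11 ≈ 6011.8)
(L + y) - 6859 = (66130/11 + 5195) - 6859 = 123275/11 - 6859 = 47826/11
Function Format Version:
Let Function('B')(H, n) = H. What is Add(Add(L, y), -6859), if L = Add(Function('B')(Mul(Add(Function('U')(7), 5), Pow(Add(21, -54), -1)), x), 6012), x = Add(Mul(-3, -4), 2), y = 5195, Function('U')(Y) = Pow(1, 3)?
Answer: Rational(47826, 11) ≈ 4347.8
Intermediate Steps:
Function('U')(Y) = 1
x = 14 (x = Add(12, 2) = 14)
L = Rational(66130, 11) (L = Add(Mul(Add(1, 5), Pow(Add(21, -54), -1)), 6012) = Add(Mul(6, Pow(-33, -1)), 6012) = Add(Mul(6, Rational(-1, 33)), 6012) = Add(Rational(-2, 11), 6012) = Rational(66130, 11) ≈ 6011.8)
Add(Add(L, y), -6859) = Add(Add(Rational(66130, 11), 5195), -6859) = Add(Rational(123275, 11), -6859) = Rational(47826, 11)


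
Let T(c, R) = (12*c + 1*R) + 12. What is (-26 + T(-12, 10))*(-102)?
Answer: 15096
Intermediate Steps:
T(c, R) = 12 + R + 12*c (T(c, R) = (12*c + R) + 12 = (R + 12*c) + 12 = 12 + R + 12*c)
(-26 + T(-12, 10))*(-102) = (-26 + (12 + 10 + 12*(-12)))*(-102) = (-26 + (12 + 10 - 144))*(-102) = (-26 - 122)*(-102) = -148*(-102) = 15096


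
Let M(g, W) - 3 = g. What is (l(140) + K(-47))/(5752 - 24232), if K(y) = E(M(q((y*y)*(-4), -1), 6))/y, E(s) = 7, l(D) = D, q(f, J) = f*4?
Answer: -313/41360 ≈ -0.0075677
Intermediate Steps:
q(f, J) = 4*f
M(g, W) = 3 + g
K(y) = 7/y
(l(140) + K(-47))/(5752 - 24232) = (140 + 7/(-47))/(5752 - 24232) = (140 + 7*(-1/47))/(-18480) = (140 - 7/47)*(-1/18480) = (6573/47)*(-1/18480) = -313/41360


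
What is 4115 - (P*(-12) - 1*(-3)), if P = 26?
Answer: 4424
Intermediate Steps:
4115 - (P*(-12) - 1*(-3)) = 4115 - (26*(-12) - 1*(-3)) = 4115 - (-312 + 3) = 4115 - 1*(-309) = 4115 + 309 = 4424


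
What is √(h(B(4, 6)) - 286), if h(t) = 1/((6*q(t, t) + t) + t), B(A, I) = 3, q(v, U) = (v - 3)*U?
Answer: 7*I*√210/6 ≈ 16.907*I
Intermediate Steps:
q(v, U) = U*(-3 + v) (q(v, U) = (-3 + v)*U = U*(-3 + v))
h(t) = 1/(2*t + 6*t*(-3 + t)) (h(t) = 1/((6*(t*(-3 + t)) + t) + t) = 1/((6*t*(-3 + t) + t) + t) = 1/((t + 6*t*(-3 + t)) + t) = 1/(2*t + 6*t*(-3 + t)))
√(h(B(4, 6)) - 286) = √((½)/(3*(-8 + 3*3)) - 286) = √((½)*(⅓)/(-8 + 9) - 286) = √((½)*(⅓)/1 - 286) = √((½)*(⅓)*1 - 286) = √(⅙ - 286) = √(-1715/6) = 7*I*√210/6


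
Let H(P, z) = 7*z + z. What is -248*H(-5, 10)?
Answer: -19840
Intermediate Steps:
H(P, z) = 8*z
-248*H(-5, 10) = -1984*10 = -248*80 = -19840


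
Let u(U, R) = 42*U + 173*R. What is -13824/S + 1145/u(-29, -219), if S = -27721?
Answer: 101769395/216805941 ≈ 0.46940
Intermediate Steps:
-13824/S + 1145/u(-29, -219) = -13824/(-27721) + 1145/(42*(-29) + 173*(-219)) = -13824*(-1/27721) + 1145/(-1218 - 37887) = 13824/27721 + 1145/(-39105) = 13824/27721 + 1145*(-1/39105) = 13824/27721 - 229/7821 = 101769395/216805941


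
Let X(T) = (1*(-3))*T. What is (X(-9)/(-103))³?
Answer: -19683/1092727 ≈ -0.018013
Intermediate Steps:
X(T) = -3*T
(X(-9)/(-103))³ = (-3*(-9)/(-103))³ = (27*(-1/103))³ = (-27/103)³ = -19683/1092727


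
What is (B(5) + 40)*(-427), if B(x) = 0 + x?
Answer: -19215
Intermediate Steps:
B(x) = x
(B(5) + 40)*(-427) = (5 + 40)*(-427) = 45*(-427) = -19215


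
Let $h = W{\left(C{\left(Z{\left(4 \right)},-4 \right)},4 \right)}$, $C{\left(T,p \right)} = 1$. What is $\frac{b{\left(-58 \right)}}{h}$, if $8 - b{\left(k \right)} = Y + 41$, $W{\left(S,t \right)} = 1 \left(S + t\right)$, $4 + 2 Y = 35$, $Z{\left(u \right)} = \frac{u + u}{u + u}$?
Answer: $- \frac{97}{10} \approx -9.7$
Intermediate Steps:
$Z{\left(u \right)} = 1$ ($Z{\left(u \right)} = \frac{2 u}{2 u} = 2 u \frac{1}{2 u} = 1$)
$Y = \frac{31}{2}$ ($Y = -2 + \frac{1}{2} \cdot 35 = -2 + \frac{35}{2} = \frac{31}{2} \approx 15.5$)
$W{\left(S,t \right)} = S + t$
$b{\left(k \right)} = - \frac{97}{2}$ ($b{\left(k \right)} = 8 - \left(\frac{31}{2} + 41\right) = 8 - \frac{113}{2} = - \frac{97}{2}$)
$h = 5$ ($h = 1 + 4 = 5$)
$\frac{b{\left(-58 \right)}}{h} = - \frac{97}{2 \cdot 5} = \left(- \frac{97}{2}\right) \frac{1}{5} = - \frac{97}{10}$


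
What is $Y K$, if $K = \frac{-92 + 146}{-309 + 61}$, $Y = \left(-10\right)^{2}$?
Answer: $- \frac{675}{31} \approx -21.774$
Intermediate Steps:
$Y = 100$
$K = - \frac{27}{124}$ ($K = \frac{54}{-248} = 54 \left(- \frac{1}{248}\right) = - \frac{27}{124} \approx -0.21774$)
$Y K = 100 \left(- \frac{27}{124}\right) = - \frac{675}{31}$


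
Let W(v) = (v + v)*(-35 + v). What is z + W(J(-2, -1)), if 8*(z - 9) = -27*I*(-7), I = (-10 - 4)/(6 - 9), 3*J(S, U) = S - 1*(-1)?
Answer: 5141/36 ≈ 142.81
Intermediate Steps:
J(S, U) = 1/3 + S/3 (J(S, U) = (S - 1*(-1))/3 = (S + 1)/3 = (1 + S)/3 = 1/3 + S/3)
W(v) = 2*v*(-35 + v) (W(v) = (2*v)*(-35 + v) = 2*v*(-35 + v))
I = 14/3 (I = -14/(-3) = -14*(-1/3) = 14/3 ≈ 4.6667)
z = 477/4 (z = 9 + (-27*14/3*(-7))/8 = 9 + (-126*(-7))/8 = 9 + (1/8)*882 = 9 + 441/4 = 477/4 ≈ 119.25)
z + W(J(-2, -1)) = 477/4 + 2*(1/3 + (1/3)*(-2))*(-35 + (1/3 + (1/3)*(-2))) = 477/4 + 2*(1/3 - 2/3)*(-35 + (1/3 - 2/3)) = 477/4 + 2*(-1/3)*(-35 - 1/3) = 477/4 + 2*(-1/3)*(-106/3) = 477/4 + 212/9 = 5141/36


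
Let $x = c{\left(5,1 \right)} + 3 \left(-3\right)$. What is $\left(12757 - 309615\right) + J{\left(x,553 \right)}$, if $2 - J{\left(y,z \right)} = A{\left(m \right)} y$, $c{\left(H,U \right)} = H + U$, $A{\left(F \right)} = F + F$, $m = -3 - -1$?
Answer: $-296868$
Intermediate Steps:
$m = -2$ ($m = -3 + 1 = -2$)
$A{\left(F \right)} = 2 F$
$x = -3$ ($x = \left(5 + 1\right) + 3 \left(-3\right) = 6 - 9 = -3$)
$J{\left(y,z \right)} = 2 + 4 y$ ($J{\left(y,z \right)} = 2 - 2 \left(-2\right) y = 2 - - 4 y = 2 + 4 y$)
$\left(12757 - 309615\right) + J{\left(x,553 \right)} = \left(12757 - 309615\right) + \left(2 + 4 \left(-3\right)\right) = -296858 + \left(2 - 12\right) = -296858 - 10 = -296868$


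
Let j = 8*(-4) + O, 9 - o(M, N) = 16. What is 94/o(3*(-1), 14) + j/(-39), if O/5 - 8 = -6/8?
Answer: -14783/1092 ≈ -13.538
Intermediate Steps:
O = 145/4 (O = 40 + 5*(-6/8) = 40 + 5*(-6*1/8) = 40 + 5*(-3/4) = 40 - 15/4 = 145/4 ≈ 36.250)
o(M, N) = -7 (o(M, N) = 9 - 1*16 = 9 - 16 = -7)
j = 17/4 (j = 8*(-4) + 145/4 = -32 + 145/4 = 17/4 ≈ 4.2500)
94/o(3*(-1), 14) + j/(-39) = 94/(-7) + (17/4)/(-39) = 94*(-1/7) + (17/4)*(-1/39) = -94/7 - 17/156 = -14783/1092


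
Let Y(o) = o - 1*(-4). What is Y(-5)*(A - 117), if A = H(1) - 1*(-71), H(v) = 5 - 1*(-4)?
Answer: 37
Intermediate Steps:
H(v) = 9 (H(v) = 5 + 4 = 9)
Y(o) = 4 + o (Y(o) = o + 4 = 4 + o)
A = 80 (A = 9 - 1*(-71) = 9 + 71 = 80)
Y(-5)*(A - 117) = (4 - 5)*(80 - 117) = -1*(-37) = 37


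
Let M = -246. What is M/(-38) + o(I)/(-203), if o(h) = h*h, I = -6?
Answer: 24285/3857 ≈ 6.2963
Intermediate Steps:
o(h) = h**2
M/(-38) + o(I)/(-203) = -246/(-38) + (-6)**2/(-203) = -246*(-1/38) + 36*(-1/203) = 123/19 - 36/203 = 24285/3857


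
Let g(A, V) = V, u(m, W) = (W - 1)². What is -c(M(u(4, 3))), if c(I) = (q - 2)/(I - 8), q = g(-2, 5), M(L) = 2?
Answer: ½ ≈ 0.50000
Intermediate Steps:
u(m, W) = (-1 + W)²
q = 5
c(I) = 3/(-8 + I) (c(I) = (5 - 2)/(I - 8) = 3/(-8 + I))
-c(M(u(4, 3))) = -3/(-8 + 2) = -3/(-6) = -3*(-1)/6 = -1*(-½) = ½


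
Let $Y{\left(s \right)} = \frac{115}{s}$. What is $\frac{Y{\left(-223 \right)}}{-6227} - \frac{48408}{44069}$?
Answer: $- \frac{67215297433}{61195138849} \approx -1.0984$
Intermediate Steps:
$\frac{Y{\left(-223 \right)}}{-6227} - \frac{48408}{44069} = \frac{115 \frac{1}{-223}}{-6227} - \frac{48408}{44069} = 115 \left(- \frac{1}{223}\right) \left(- \frac{1}{6227}\right) - \frac{48408}{44069} = \left(- \frac{115}{223}\right) \left(- \frac{1}{6227}\right) - \frac{48408}{44069} = \frac{115}{1388621} - \frac{48408}{44069} = - \frac{67215297433}{61195138849}$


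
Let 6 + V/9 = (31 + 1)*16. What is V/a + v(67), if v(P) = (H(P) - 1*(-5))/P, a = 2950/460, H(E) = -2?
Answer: 14036313/19765 ≈ 710.16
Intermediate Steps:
V = 4554 (V = -54 + 9*((31 + 1)*16) = -54 + 9*(32*16) = -54 + 9*512 = -54 + 4608 = 4554)
a = 295/46 (a = 2950*(1/460) = 295/46 ≈ 6.4130)
v(P) = 3/P (v(P) = (-2 - 1*(-5))/P = (-2 + 5)/P = 3/P)
V/a + v(67) = 4554/(295/46) + 3/67 = 4554*(46/295) + 3*(1/67) = 209484/295 + 3/67 = 14036313/19765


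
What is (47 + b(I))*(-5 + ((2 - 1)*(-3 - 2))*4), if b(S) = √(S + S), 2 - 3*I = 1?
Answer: -1175 - 25*√6/3 ≈ -1195.4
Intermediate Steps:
I = ⅓ (I = ⅔ - ⅓*1 = ⅔ - ⅓ = ⅓ ≈ 0.33333)
b(S) = √2*√S (b(S) = √(2*S) = √2*√S)
(47 + b(I))*(-5 + ((2 - 1)*(-3 - 2))*4) = (47 + √2*√(⅓))*(-5 + ((2 - 1)*(-3 - 2))*4) = (47 + √2*(√3/3))*(-5 + (1*(-5))*4) = (47 + √6/3)*(-5 - 5*4) = (47 + √6/3)*(-5 - 20) = (47 + √6/3)*(-25) = -1175 - 25*√6/3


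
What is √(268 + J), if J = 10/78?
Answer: √407823/39 ≈ 16.375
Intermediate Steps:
J = 5/39 (J = 10*(1/78) = 5/39 ≈ 0.12821)
√(268 + J) = √(268 + 5/39) = √(10457/39) = √407823/39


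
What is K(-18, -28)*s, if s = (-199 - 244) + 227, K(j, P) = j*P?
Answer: -108864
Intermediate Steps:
K(j, P) = P*j
s = -216 (s = -443 + 227 = -216)
K(-18, -28)*s = -28*(-18)*(-216) = 504*(-216) = -108864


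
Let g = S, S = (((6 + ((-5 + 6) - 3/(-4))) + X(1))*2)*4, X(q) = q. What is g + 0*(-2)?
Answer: 70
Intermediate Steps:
S = 70 (S = (((6 + ((-5 + 6) - 3/(-4))) + 1)*2)*4 = (((6 + (1 - 3*(-¼))) + 1)*2)*4 = (((6 + (1 + ¾)) + 1)*2)*4 = (((6 + 7/4) + 1)*2)*4 = ((31/4 + 1)*2)*4 = ((35/4)*2)*4 = (35/2)*4 = 70)
g = 70
g + 0*(-2) = 70 + 0*(-2) = 70 + 0 = 70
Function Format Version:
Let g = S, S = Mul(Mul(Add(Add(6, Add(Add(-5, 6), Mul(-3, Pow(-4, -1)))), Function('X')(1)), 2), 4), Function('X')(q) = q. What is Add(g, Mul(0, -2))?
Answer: 70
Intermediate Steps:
S = 70 (S = Mul(Mul(Add(Add(6, Add(Add(-5, 6), Mul(-3, Pow(-4, -1)))), 1), 2), 4) = Mul(Mul(Add(Add(6, Add(1, Mul(-3, Rational(-1, 4)))), 1), 2), 4) = Mul(Mul(Add(Add(6, Add(1, Rational(3, 4))), 1), 2), 4) = Mul(Mul(Add(Add(6, Rational(7, 4)), 1), 2), 4) = Mul(Mul(Add(Rational(31, 4), 1), 2), 4) = Mul(Mul(Rational(35, 4), 2), 4) = Mul(Rational(35, 2), 4) = 70)
g = 70
Add(g, Mul(0, -2)) = Add(70, Mul(0, -2)) = Add(70, 0) = 70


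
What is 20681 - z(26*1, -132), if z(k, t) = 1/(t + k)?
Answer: 2192187/106 ≈ 20681.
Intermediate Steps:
z(k, t) = 1/(k + t)
20681 - z(26*1, -132) = 20681 - 1/(26*1 - 132) = 20681 - 1/(26 - 132) = 20681 - 1/(-106) = 20681 - 1*(-1/106) = 20681 + 1/106 = 2192187/106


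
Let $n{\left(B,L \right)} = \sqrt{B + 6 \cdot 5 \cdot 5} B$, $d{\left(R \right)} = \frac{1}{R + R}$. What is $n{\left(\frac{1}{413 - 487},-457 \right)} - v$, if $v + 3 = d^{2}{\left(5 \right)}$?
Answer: $\frac{299}{100} - \frac{\sqrt{821326}}{5476} \approx 2.8245$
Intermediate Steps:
$d{\left(R \right)} = \frac{1}{2 R}$
$v = - \frac{299}{100}$ ($v = -3 + \left(\frac{1}{2 \cdot 5}\right)^{2} = -3 + \left(\frac{1}{2} \cdot \frac{1}{5}\right)^{2} = -3 + \left(\frac{1}{10}\right)^{2} = -3 + \frac{1}{100} = - \frac{299}{100} \approx -2.99$)
$n{\left(B,L \right)} = B \sqrt{150 + B}$ ($n{\left(B,L \right)} = \sqrt{B + 30 \cdot 5} B = \sqrt{B + 150} B = \sqrt{150 + B} B = B \sqrt{150 + B}$)
$n{\left(\frac{1}{413 - 487},-457 \right)} - v = \frac{\sqrt{150 + \frac{1}{413 - 487}}}{413 - 487} - - \frac{299}{100} = \frac{\sqrt{150 + \frac{1}{-74}}}{-74} + \frac{299}{100} = - \frac{\sqrt{150 - \frac{1}{74}}}{74} + \frac{299}{100} = - \frac{\sqrt{\frac{11099}{74}}}{74} + \frac{299}{100} = - \frac{\frac{1}{74} \sqrt{821326}}{74} + \frac{299}{100} = - \frac{\sqrt{821326}}{5476} + \frac{299}{100} = \frac{299}{100} - \frac{\sqrt{821326}}{5476}$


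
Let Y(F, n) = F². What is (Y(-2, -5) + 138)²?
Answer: 20164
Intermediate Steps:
(Y(-2, -5) + 138)² = ((-2)² + 138)² = (4 + 138)² = 142² = 20164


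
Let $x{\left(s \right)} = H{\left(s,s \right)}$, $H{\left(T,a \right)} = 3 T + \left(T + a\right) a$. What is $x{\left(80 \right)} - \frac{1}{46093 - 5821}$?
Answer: $\frac{525146879}{40272} \approx 13040.0$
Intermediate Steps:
$H{\left(T,a \right)} = 3 T + a \left(T + a\right)$
$x{\left(s \right)} = 2 s^{2} + 3 s$ ($x{\left(s \right)} = s^{2} + 3 s + s s = s^{2} + 3 s + s^{2} = 2 s^{2} + 3 s$)
$x{\left(80 \right)} - \frac{1}{46093 - 5821} = 80 \left(3 + 2 \cdot 80\right) - \frac{1}{46093 - 5821} = 80 \left(3 + 160\right) - \frac{1}{40272} = 80 \cdot 163 - \frac{1}{40272} = 13040 - \frac{1}{40272} = \frac{525146879}{40272}$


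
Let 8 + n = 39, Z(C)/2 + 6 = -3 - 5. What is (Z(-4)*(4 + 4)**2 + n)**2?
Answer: 3101121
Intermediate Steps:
Z(C) = -28 (Z(C) = -12 + 2*(-3 - 5) = -12 + 2*(-8) = -12 - 16 = -28)
n = 31 (n = -8 + 39 = 31)
(Z(-4)*(4 + 4)**2 + n)**2 = (-28*(4 + 4)**2 + 31)**2 = (-28*8**2 + 31)**2 = (-28*64 + 31)**2 = (-1792 + 31)**2 = (-1761)**2 = 3101121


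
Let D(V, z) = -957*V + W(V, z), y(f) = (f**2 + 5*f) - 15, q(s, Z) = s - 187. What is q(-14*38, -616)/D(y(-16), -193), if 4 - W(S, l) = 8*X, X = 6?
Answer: 719/154121 ≈ 0.0046652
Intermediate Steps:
q(s, Z) = -187 + s
y(f) = -15 + f**2 + 5*f
W(S, l) = -44 (W(S, l) = 4 - 8*6 = 4 - 1*48 = 4 - 48 = -44)
D(V, z) = -44 - 957*V (D(V, z) = -957*V - 44 = -44 - 957*V)
q(-14*38, -616)/D(y(-16), -193) = (-187 - 14*38)/(-44 - 957*(-15 + (-16)**2 + 5*(-16))) = (-187 - 532)/(-44 - 957*(-15 + 256 - 80)) = -719/(-44 - 957*161) = -719/(-44 - 154077) = -719/(-154121) = -719*(-1/154121) = 719/154121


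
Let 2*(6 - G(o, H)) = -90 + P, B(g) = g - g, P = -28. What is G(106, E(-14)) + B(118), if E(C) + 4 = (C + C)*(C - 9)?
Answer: 65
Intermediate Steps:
B(g) = 0
E(C) = -4 + 2*C*(-9 + C) (E(C) = -4 + (C + C)*(C - 9) = -4 + (2*C)*(-9 + C) = -4 + 2*C*(-9 + C))
G(o, H) = 65 (G(o, H) = 6 - (-90 - 28)/2 = 6 - ½*(-118) = 6 + 59 = 65)
G(106, E(-14)) + B(118) = 65 + 0 = 65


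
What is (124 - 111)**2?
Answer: 169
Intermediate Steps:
(124 - 111)**2 = 13**2 = 169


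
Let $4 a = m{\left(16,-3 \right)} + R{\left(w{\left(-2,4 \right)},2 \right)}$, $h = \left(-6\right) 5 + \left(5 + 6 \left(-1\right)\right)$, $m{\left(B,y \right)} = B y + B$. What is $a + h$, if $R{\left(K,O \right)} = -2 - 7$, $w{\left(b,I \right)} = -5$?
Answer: $- \frac{165}{4} \approx -41.25$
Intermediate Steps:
$m{\left(B,y \right)} = B + B y$
$R{\left(K,O \right)} = -9$ ($R{\left(K,O \right)} = -2 - 7 = -9$)
$h = -31$ ($h = -30 + \left(5 - 6\right) = -30 - 1 = -31$)
$a = - \frac{41}{4}$ ($a = \frac{16 \left(1 - 3\right) - 9}{4} = \frac{16 \left(-2\right) - 9}{4} = \frac{-32 - 9}{4} = \frac{1}{4} \left(-41\right) = - \frac{41}{4} \approx -10.25$)
$a + h = - \frac{41}{4} - 31 = - \frac{165}{4}$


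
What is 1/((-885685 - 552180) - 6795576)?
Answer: -1/8233441 ≈ -1.2146e-7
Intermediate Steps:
1/((-885685 - 552180) - 6795576) = 1/(-1437865 - 6795576) = 1/(-8233441) = -1/8233441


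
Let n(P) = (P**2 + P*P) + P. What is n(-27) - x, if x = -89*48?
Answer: 5703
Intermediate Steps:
n(P) = P + 2*P**2 (n(P) = (P**2 + P**2) + P = 2*P**2 + P = P + 2*P**2)
x = -4272
n(-27) - x = -27*(1 + 2*(-27)) - 1*(-4272) = -27*(1 - 54) + 4272 = -27*(-53) + 4272 = 1431 + 4272 = 5703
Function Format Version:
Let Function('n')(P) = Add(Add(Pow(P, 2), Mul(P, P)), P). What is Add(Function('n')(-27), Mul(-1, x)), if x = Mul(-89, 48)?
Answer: 5703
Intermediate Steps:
Function('n')(P) = Add(P, Mul(2, Pow(P, 2))) (Function('n')(P) = Add(Add(Pow(P, 2), Pow(P, 2)), P) = Add(Mul(2, Pow(P, 2)), P) = Add(P, Mul(2, Pow(P, 2))))
x = -4272
Add(Function('n')(-27), Mul(-1, x)) = Add(Mul(-27, Add(1, Mul(2, -27))), Mul(-1, -4272)) = Add(Mul(-27, Add(1, -54)), 4272) = Add(Mul(-27, -53), 4272) = Add(1431, 4272) = 5703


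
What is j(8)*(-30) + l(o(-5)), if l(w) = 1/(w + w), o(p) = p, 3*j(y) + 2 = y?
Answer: -601/10 ≈ -60.100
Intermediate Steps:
j(y) = -2/3 + y/3
l(w) = 1/(2*w)
j(8)*(-30) + l(o(-5)) = (-2/3 + (1/3)*8)*(-30) + (1/2)/(-5) = (-2/3 + 8/3)*(-30) + (1/2)*(-1/5) = 2*(-30) - 1/10 = -60 - 1/10 = -601/10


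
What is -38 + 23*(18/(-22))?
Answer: -625/11 ≈ -56.818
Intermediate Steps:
-38 + 23*(18/(-22)) = -38 + 23*(18*(-1/22)) = -38 + 23*(-9/11) = -38 - 207/11 = -625/11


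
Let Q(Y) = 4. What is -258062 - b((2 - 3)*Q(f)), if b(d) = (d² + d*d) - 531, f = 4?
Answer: -257563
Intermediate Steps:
b(d) = -531 + 2*d² (b(d) = (d² + d²) - 531 = 2*d² - 531 = -531 + 2*d²)
-258062 - b((2 - 3)*Q(f)) = -258062 - (-531 + 2*((2 - 3)*4)²) = -258062 - (-531 + 2*(-1*4)²) = -258062 - (-531 + 2*(-4)²) = -258062 - (-531 + 2*16) = -258062 - (-531 + 32) = -258062 - 1*(-499) = -258062 + 499 = -257563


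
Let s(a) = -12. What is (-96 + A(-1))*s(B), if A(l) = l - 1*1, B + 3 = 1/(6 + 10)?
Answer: 1176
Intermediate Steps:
B = -47/16 (B = -3 + 1/(6 + 10) = -3 + 1/16 = -47/16 ≈ -2.9375)
A(l) = -1 + l (A(l) = l - 1 = -1 + l)
(-96 + A(-1))*s(B) = (-96 + (-1 - 1))*(-12) = (-96 - 2)*(-12) = -98*(-12) = 1176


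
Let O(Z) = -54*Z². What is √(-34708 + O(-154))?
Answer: 2*I*√328843 ≈ 1146.9*I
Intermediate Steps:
√(-34708 + O(-154)) = √(-34708 - 54*(-154)²) = √(-34708 - 54*23716) = √(-34708 - 1280664) = √(-1315372) = 2*I*√328843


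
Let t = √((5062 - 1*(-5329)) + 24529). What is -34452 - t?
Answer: -34452 - 6*√970 ≈ -34639.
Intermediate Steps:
t = 6*√970 (t = √((5062 + 5329) + 24529) = √(10391 + 24529) = √34920 = 6*√970 ≈ 186.87)
-34452 - t = -34452 - 6*√970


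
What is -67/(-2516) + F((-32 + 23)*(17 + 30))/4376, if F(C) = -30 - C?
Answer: 320495/2752504 ≈ 0.11644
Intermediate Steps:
-67/(-2516) + F((-32 + 23)*(17 + 30))/4376 = -67/(-2516) + (-30 - (-32 + 23)*(17 + 30))/4376 = -67*(-1/2516) + (-30 - (-9)*47)*(1/4376) = 67/2516 + (-30 - 1*(-423))*(1/4376) = 67/2516 + (-30 + 423)*(1/4376) = 67/2516 + 393*(1/4376) = 67/2516 + 393/4376 = 320495/2752504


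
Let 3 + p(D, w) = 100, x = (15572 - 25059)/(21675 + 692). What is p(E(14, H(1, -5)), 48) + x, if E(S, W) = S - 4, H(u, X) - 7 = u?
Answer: 2160112/22367 ≈ 96.576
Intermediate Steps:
H(u, X) = 7 + u
x = -9487/22367 ≈ -0.42415
E(S, W) = -4 + S
p(D, w) = 97 (p(D, w) = -3 + 100 = 97)
p(E(14, H(1, -5)), 48) + x = 97 - 9487/22367 = 2160112/22367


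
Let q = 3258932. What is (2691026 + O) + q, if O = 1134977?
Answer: 7084935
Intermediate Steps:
(2691026 + O) + q = (2691026 + 1134977) + 3258932 = 3826003 + 3258932 = 7084935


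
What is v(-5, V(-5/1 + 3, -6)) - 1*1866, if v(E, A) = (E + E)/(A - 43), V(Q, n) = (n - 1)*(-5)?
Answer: -7459/4 ≈ -1864.8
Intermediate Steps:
V(Q, n) = 5 - 5*n (V(Q, n) = (-1 + n)*(-5) = 5 - 5*n)
v(E, A) = 2*E/(-43 + A) (v(E, A) = (2*E)/(-43 + A) = 2*E/(-43 + A))
v(-5, V(-5/1 + 3, -6)) - 1*1866 = 2*(-5)/(-43 + (5 - 5*(-6))) - 1*1866 = 2*(-5)/(-43 + (5 + 30)) - 1866 = 2*(-5)/(-43 + 35) - 1866 = 2*(-5)/(-8) - 1866 = 2*(-5)*(-1/8) - 1866 = 5/4 - 1866 = -7459/4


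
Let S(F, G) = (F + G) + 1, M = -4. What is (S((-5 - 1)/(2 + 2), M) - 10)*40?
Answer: -580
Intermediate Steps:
S(F, G) = 1 + F + G
(S((-5 - 1)/(2 + 2), M) - 10)*40 = ((1 + (-5 - 1)/(2 + 2) - 4) - 10)*40 = ((1 - 6/4 - 4) - 10)*40 = ((1 - 6*¼ - 4) - 10)*40 = ((1 - 3/2 - 4) - 10)*40 = (-9/2 - 10)*40 = -29/2*40 = -580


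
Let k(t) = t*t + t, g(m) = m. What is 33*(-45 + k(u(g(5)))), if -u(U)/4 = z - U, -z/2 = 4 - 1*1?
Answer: 63855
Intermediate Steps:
z = -6 (z = -2*(4 - 1*1) = -2*(4 - 1) = -2*3 = -6)
u(U) = 24 + 4*U (u(U) = -4*(-6 - U) = 24 + 4*U)
k(t) = t + t**2 (k(t) = t**2 + t = t + t**2)
33*(-45 + k(u(g(5)))) = 33*(-45 + (24 + 4*5)*(1 + (24 + 4*5))) = 33*(-45 + (24 + 20)*(1 + (24 + 20))) = 33*(-45 + 44*(1 + 44)) = 33*(-45 + 44*45) = 33*(-45 + 1980) = 33*1935 = 63855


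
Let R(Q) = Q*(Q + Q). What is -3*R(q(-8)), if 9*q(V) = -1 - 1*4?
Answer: -50/27 ≈ -1.8519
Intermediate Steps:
q(V) = -5/9 (q(V) = (-1 - 1*4)/9 = (-1 - 4)/9 = (⅑)*(-5) = -5/9)
R(Q) = 2*Q² (R(Q) = Q*(2*Q) = 2*Q²)
-3*R(q(-8)) = -6*(-5/9)² = -6*25/81 = -3*50/81 = -50/27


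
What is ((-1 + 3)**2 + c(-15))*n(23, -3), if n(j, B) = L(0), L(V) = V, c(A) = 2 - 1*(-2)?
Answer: 0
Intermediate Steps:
c(A) = 4 (c(A) = 2 + 2 = 4)
n(j, B) = 0
((-1 + 3)**2 + c(-15))*n(23, -3) = ((-1 + 3)**2 + 4)*0 = (2**2 + 4)*0 = (4 + 4)*0 = 8*0 = 0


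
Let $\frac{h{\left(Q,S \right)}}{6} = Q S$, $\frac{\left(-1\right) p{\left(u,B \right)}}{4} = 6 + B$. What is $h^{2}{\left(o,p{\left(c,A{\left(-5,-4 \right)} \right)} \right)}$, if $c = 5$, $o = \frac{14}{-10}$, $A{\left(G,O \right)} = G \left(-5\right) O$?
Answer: $\frac{249387264}{25} \approx 9.9755 \cdot 10^{6}$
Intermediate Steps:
$A{\left(G,O \right)} = - 5 G O$
$o = - \frac{7}{5}$ ($o = 14 \left(- \frac{1}{10}\right) = - \frac{7}{5} \approx -1.4$)
$p{\left(u,B \right)} = -24 - 4 B$ ($p{\left(u,B \right)} = - 4 \left(6 + B\right) = -24 - 4 B$)
$h{\left(Q,S \right)} = 6 Q S$
$h^{2}{\left(o,p{\left(c,A{\left(-5,-4 \right)} \right)} \right)} = \left(6 \left(- \frac{7}{5}\right) \left(-24 - 4 \left(\left(-5\right) \left(-5\right) \left(-4\right)\right)\right)\right)^{2} = \left(6 \left(- \frac{7}{5}\right) \left(-24 - -400\right)\right)^{2} = \left(6 \left(- \frac{7}{5}\right) \left(-24 + 400\right)\right)^{2} = \left(6 \left(- \frac{7}{5}\right) 376\right)^{2} = \left(- \frac{15792}{5}\right)^{2} = \frac{249387264}{25}$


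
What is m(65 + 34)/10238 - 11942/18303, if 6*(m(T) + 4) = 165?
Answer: -243664151/374772228 ≈ -0.65017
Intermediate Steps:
m(T) = 47/2 (m(T) = -4 + (1/6)*165 = -4 + 55/2 = 47/2)
m(65 + 34)/10238 - 11942/18303 = (47/2)/10238 - 11942/18303 = (47/2)*(1/10238) - 11942*1/18303 = 47/20476 - 11942/18303 = -243664151/374772228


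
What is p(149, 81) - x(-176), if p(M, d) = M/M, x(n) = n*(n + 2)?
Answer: -30623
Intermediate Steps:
x(n) = n*(2 + n)
p(M, d) = 1
p(149, 81) - x(-176) = 1 - (-176)*(2 - 176) = 1 - (-176)*(-174) = 1 - 1*30624 = 1 - 30624 = -30623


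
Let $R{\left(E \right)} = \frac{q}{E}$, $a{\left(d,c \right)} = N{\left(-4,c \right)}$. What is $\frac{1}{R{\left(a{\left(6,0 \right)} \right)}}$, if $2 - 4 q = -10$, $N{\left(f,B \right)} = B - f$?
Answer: $\frac{4}{3} \approx 1.3333$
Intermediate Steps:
$q = 3$ ($q = \frac{1}{2} - - \frac{5}{2} = \frac{1}{2} + \frac{5}{2} = 3$)
$a{\left(d,c \right)} = 4 + c$ ($a{\left(d,c \right)} = c - -4 = c + 4 = 4 + c$)
$R{\left(E \right)} = \frac{3}{E}$
$\frac{1}{R{\left(a{\left(6,0 \right)} \right)}} = \frac{1}{3 \frac{1}{4 + 0}} = \frac{1}{3 \cdot \frac{1}{4}} = \frac{1}{\frac{3}{4}} = \frac{4}{3}$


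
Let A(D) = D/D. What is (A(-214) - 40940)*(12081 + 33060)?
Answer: -1848027399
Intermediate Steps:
A(D) = 1
(A(-214) - 40940)*(12081 + 33060) = (1 - 40940)*(12081 + 33060) = -40939*45141 = -1848027399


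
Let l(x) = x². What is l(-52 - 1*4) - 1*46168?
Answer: -43032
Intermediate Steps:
l(-52 - 1*4) - 1*46168 = (-52 - 1*4)² - 1*46168 = (-52 - 4)² - 46168 = (-56)² - 46168 = 3136 - 46168 = -43032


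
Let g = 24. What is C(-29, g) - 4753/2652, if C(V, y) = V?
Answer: -81661/2652 ≈ -30.792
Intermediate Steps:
C(-29, g) - 4753/2652 = -29 - 4753/2652 = -81661/2652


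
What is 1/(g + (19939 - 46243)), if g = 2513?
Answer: -1/23791 ≈ -4.2033e-5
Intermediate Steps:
1/(g + (19939 - 46243)) = 1/(2513 + (19939 - 46243)) = 1/(2513 - 26304) = 1/(-23791) = -1/23791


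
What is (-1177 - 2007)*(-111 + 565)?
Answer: -1445536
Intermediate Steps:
(-1177 - 2007)*(-111 + 565) = -3184*454 = -1445536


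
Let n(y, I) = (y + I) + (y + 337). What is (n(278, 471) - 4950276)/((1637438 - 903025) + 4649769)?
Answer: -2474456/2692091 ≈ -0.91916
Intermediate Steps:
n(y, I) = 337 + I + 2*y (n(y, I) = (I + y) + (337 + y) = 337 + I + 2*y)
(n(278, 471) - 4950276)/((1637438 - 903025) + 4649769) = ((337 + 471 + 2*278) - 4950276)/((1637438 - 903025) + 4649769) = ((337 + 471 + 556) - 4950276)/(734413 + 4649769) = (1364 - 4950276)/5384182 = -4948912*1/5384182 = -2474456/2692091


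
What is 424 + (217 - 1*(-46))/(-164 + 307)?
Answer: 60895/143 ≈ 425.84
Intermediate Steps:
424 + (217 - 1*(-46))/(-164 + 307) = 424 + (217 + 46)/143 = 424 + (1/143)*263 = 424 + 263/143 = 60895/143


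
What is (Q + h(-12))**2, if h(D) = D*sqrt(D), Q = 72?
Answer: 3456 - 3456*I*sqrt(3) ≈ 3456.0 - 5986.0*I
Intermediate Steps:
h(D) = D**(3/2)
(Q + h(-12))**2 = (72 + (-12)**(3/2))**2 = (72 - 24*I*sqrt(3))**2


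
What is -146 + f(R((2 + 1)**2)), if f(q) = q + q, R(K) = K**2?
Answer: 16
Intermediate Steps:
f(q) = 2*q
-146 + f(R((2 + 1)**2)) = -146 + 2*((2 + 1)**2)**2 = -146 + 2*(3**2)**2 = -146 + 2*9**2 = -146 + 2*81 = -146 + 162 = 16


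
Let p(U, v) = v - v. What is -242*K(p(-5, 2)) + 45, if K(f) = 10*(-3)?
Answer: 7305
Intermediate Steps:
p(U, v) = 0
K(f) = -30
-242*K(p(-5, 2)) + 45 = -242*(-30) + 45 = 7260 + 45 = 7305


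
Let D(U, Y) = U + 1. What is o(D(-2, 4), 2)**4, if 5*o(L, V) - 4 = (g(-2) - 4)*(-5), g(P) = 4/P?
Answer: 1336336/625 ≈ 2138.1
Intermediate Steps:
D(U, Y) = 1 + U
o(L, V) = 34/5 (o(L, V) = 4/5 + ((4/(-2) - 4)*(-5))/5 = 4/5 + ((4*(-1/2) - 4)*(-5))/5 = 4/5 + ((-2 - 4)*(-5))/5 = 4/5 + (-6*(-5))/5 = 4/5 + (1/5)*30 = 4/5 + 6 = 34/5)
o(D(-2, 4), 2)**4 = (34/5)**4 = 1336336/625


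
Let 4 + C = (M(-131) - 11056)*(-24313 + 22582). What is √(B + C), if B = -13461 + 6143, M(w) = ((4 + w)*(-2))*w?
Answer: 2*√19181977 ≈ 8759.5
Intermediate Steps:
M(w) = w*(-8 - 2*w) (M(w) = (-8 - 2*w)*w = w*(-8 - 2*w))
C = 76735226 (C = -4 + (-2*(-131)*(4 - 131) - 11056)*(-24313 + 22582) = -4 + (-2*(-131)*(-127) - 11056)*(-1731) = -4 + (-33274 - 11056)*(-1731) = -4 - 44330*(-1731) = -4 + 76735230 = 76735226)
B = -7318
√(B + C) = √(-7318 + 76735226) = √76727908 = 2*√19181977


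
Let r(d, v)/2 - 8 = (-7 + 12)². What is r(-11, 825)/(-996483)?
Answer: -22/332161 ≈ -6.6233e-5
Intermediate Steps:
r(d, v) = 66 (r(d, v) = 16 + 2*(-7 + 12)² = 16 + 2*5² = 16 + 2*25 = 16 + 50 = 66)
r(-11, 825)/(-996483) = 66/(-996483) = 66*(-1/996483) = -22/332161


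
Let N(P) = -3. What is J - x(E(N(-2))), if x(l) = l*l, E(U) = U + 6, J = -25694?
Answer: -25703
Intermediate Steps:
E(U) = 6 + U
x(l) = l²
J - x(E(N(-2))) = -25694 - (6 - 3)² = -25694 - 1*3² = -25694 - 1*9 = -25694 - 9 = -25703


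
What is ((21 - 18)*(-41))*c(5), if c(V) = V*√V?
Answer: -615*√5 ≈ -1375.2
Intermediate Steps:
c(V) = V^(3/2)
((21 - 18)*(-41))*c(5) = ((21 - 18)*(-41))*5^(3/2) = (3*(-41))*(5*√5) = -615*√5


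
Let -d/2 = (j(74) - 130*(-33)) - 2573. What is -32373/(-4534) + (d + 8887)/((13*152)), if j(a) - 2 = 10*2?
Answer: 44246727/4479592 ≈ 9.8774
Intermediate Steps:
j(a) = 22 (j(a) = 2 + 10*2 = 2 + 20 = 22)
d = -3478 (d = -2*((22 - 130*(-33)) - 2573) = -2*((22 + 4290) - 2573) = -2*(4312 - 2573) = -2*1739 = -3478)
-32373/(-4534) + (d + 8887)/((13*152)) = -32373/(-4534) + (-3478 + 8887)/((13*152)) = -32373*(-1/4534) + 5409/1976 = 32373/4534 + 5409*(1/1976) = 32373/4534 + 5409/1976 = 44246727/4479592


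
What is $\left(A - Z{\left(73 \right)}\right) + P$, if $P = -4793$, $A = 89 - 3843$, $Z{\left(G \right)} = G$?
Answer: $-8620$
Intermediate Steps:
$A = -3754$ ($A = 89 - 3843 = -3754$)
$\left(A - Z{\left(73 \right)}\right) + P = \left(-3754 - 73\right) - 4793 = -3827 - 4793 = -8620$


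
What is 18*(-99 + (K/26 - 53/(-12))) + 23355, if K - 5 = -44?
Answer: 43251/2 ≈ 21626.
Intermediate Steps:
K = -39 (K = 5 - 44 = -39)
18*(-99 + (K/26 - 53/(-12))) + 23355 = 18*(-99 + (-39/26 - 53/(-12))) + 23355 = 18*(-99 + (-39*1/26 - 53*(-1/12))) + 23355 = 18*(-99 + (-3/2 + 53/12)) + 23355 = 18*(-99 + 35/12) + 23355 = 18*(-1153/12) + 23355 = -3459/2 + 23355 = 43251/2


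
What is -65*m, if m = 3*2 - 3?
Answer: -195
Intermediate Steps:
m = 3 (m = 6 - 3 = 3)
-65*m = -65*3 = -195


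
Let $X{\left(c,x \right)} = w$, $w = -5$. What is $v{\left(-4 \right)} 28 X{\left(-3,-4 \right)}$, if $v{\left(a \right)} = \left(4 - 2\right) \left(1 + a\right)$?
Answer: $840$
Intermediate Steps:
$v{\left(a \right)} = 2 + 2 a$ ($v{\left(a \right)} = 2 \left(1 + a\right) = 2 + 2 a$)
$X{\left(c,x \right)} = -5$
$v{\left(-4 \right)} 28 X{\left(-3,-4 \right)} = \left(2 + 2 \left(-4\right)\right) 28 \left(-5\right) = \left(2 - 8\right) 28 \left(-5\right) = \left(-6\right) 28 \left(-5\right) = \left(-168\right) \left(-5\right) = 840$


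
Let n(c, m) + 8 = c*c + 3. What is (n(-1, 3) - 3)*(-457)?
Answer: 3199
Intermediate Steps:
n(c, m) = -5 + c² (n(c, m) = -8 + (c*c + 3) = -8 + (c² + 3) = -8 + (3 + c²) = -5 + c²)
(n(-1, 3) - 3)*(-457) = ((-5 + (-1)²) - 3)*(-457) = ((-5 + 1) - 3)*(-457) = (-4 - 3)*(-457) = -7*(-457) = 3199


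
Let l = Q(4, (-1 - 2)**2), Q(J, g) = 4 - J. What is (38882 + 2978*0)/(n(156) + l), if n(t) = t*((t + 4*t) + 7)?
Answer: 19441/61386 ≈ 0.31670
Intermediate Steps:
n(t) = t*(7 + 5*t) (n(t) = t*(5*t + 7) = t*(7 + 5*t))
l = 0 (l = 4 - 1*4 = 4 - 4 = 0)
(38882 + 2978*0)/(n(156) + l) = (38882 + 2978*0)/(156*(7 + 5*156) + 0) = (38882 + 0)/(156*(7 + 780) + 0) = 38882/(156*787 + 0) = 38882/(122772 + 0) = 38882/122772 = 38882*(1/122772) = 19441/61386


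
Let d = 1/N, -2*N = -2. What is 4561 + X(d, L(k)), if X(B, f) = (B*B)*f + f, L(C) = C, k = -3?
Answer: 4555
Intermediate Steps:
N = 1 (N = -½*(-2) = 1)
d = 1 (d = 1/1 = 1)
X(B, f) = f + f*B² (X(B, f) = B²*f + f = f*B² + f = f + f*B²)
4561 + X(d, L(k)) = 4561 - 3*(1 + 1²) = 4561 - 3*(1 + 1) = 4561 - 3*2 = 4561 - 6 = 4555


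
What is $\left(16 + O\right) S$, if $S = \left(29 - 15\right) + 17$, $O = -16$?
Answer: $0$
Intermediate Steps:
$S = 31$ ($S = 14 + 17 = 31$)
$\left(16 + O\right) S = \left(16 - 16\right) 31 = 0 \cdot 31 = 0$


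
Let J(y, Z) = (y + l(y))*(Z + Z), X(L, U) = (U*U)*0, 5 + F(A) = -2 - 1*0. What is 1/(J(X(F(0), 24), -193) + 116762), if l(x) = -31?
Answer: 1/128728 ≈ 7.7683e-6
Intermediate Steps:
F(A) = -7 (F(A) = -5 + (-2 - 1*0) = -5 + (-2 + 0) = -5 - 2 = -7)
X(L, U) = 0 (X(L, U) = U²*0 = 0)
J(y, Z) = 2*Z*(-31 + y) (J(y, Z) = (y - 31)*(Z + Z) = (-31 + y)*(2*Z) = 2*Z*(-31 + y))
1/(J(X(F(0), 24), -193) + 116762) = 1/(2*(-193)*(-31 + 0) + 116762) = 1/(2*(-193)*(-31) + 116762) = 1/(11966 + 116762) = 1/128728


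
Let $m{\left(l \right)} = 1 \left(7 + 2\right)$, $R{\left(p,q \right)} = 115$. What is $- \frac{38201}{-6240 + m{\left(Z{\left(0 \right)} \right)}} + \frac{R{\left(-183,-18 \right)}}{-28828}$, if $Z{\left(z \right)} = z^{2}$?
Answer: $\frac{1100541863}{179627268} \approx 6.1268$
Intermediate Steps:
$m{\left(l \right)} = 9$ ($m{\left(l \right)} = 1 \cdot 9 = 9$)
$- \frac{38201}{-6240 + m{\left(Z{\left(0 \right)} \right)}} + \frac{R{\left(-183,-18 \right)}}{-28828} = - \frac{38201}{-6240 + 9} + \frac{115}{-28828} = - \frac{38201}{-6231} + 115 \left(- \frac{1}{28828}\right) = \left(-38201\right) \left(- \frac{1}{6231}\right) - \frac{115}{28828} = \frac{38201}{6231} - \frac{115}{28828} = \frac{1100541863}{179627268}$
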